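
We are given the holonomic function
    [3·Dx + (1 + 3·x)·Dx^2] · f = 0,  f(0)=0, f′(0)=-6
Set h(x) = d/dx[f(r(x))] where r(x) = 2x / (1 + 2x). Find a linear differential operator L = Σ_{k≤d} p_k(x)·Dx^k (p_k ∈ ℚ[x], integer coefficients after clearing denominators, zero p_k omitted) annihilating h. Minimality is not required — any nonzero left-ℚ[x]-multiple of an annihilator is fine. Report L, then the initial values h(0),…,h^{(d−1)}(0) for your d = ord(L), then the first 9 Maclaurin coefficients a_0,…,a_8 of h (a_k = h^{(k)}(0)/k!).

L = (10 + 32·x) + (1 + 10·x + 16·x^2)·Dx  (order 1).
h: a_k = -12, 120, -1008, 8160, -65472, 524160, -4194048, 33553920, -268434432, …
ICs: h(0) = -12.

f: a_k = 0, -6, 9, -18, 81/2, -486/5, 243, -4374/7, 6561/4, …
f∘r: x↦r, Dx↦Dx/r' in L_f ⇒ L₀.
Differentiate: ansatz ord ≤ ord L₀ ⇒ L.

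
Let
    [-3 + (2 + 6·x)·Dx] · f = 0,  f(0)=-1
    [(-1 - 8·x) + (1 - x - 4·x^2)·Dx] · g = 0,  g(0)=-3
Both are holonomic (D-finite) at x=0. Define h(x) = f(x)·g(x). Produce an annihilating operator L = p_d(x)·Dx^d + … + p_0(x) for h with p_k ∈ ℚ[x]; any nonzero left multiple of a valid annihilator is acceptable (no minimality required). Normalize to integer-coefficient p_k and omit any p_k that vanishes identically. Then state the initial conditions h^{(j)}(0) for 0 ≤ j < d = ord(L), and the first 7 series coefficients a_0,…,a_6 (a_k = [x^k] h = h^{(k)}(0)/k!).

f: a_k = -1, -3/2, 9/8, -27/16, 405/128, -1701/256, 15309/1024, …
g: a_k = -3, -3, -15, -27, -87, -195, -543, …
Product ⇒ symmetric product L₀, ord ≤ 1.
L = (5 + 19·x + 36·x^2) + (-2 - 4·x + 14·x^2 + 24·x^3)·Dx  (order 1).
h: a_k = 3, 15/2, 129/8, 819/16, 13593/128, 84705/256, 727869/1024, …
ICs: h(0) = 3.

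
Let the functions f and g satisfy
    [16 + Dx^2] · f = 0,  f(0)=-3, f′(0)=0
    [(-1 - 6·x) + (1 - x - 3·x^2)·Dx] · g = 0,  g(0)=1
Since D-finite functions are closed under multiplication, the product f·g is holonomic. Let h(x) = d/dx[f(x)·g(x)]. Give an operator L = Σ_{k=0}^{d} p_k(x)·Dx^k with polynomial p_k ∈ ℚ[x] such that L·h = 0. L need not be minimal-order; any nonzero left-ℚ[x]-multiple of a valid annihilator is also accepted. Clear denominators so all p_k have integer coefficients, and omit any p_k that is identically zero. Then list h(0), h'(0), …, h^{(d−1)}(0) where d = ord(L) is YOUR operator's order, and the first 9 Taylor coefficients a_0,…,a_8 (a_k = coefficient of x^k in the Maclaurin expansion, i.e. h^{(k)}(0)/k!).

L = (-26 - 256·x - 640·x^2 + 768·x^3 + 1152·x^4) + (-7 - 26·x + 144·x^2 + 288·x^3)·Dx + (5 - 13·x - 31·x^2 + 48·x^3 + 72·x^4)·Dx^2  (order 2).
h: a_k = -3, 24, 9, 28, 80, 1622/5, 10717/15, 217888/105, 178161/35, …
ICs: h(0) = -3, h′(0) = 24.

f: a_k = -3, 0, 24, 0, -32, 0, 256/15, 0, -512/105, …
g: a_k = 1, 1, 4, 7, 19, 40, 97, 217, 508, …
h₀=f·g: eliminate ⇒ L₀, order ≤ 2·1.
h=h₀': d/dx-closure on L₀ ⇒ L.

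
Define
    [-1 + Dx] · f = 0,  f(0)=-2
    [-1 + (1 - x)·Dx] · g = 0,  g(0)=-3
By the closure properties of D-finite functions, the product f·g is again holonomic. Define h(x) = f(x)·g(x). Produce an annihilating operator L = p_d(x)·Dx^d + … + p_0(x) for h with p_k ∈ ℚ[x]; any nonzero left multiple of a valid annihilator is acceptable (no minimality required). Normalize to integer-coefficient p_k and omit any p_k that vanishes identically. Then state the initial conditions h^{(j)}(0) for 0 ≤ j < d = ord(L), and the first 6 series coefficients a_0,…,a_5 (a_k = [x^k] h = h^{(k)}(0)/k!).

L = (2 - x) + (-1 + x)·Dx  (order 1).
h: a_k = 6, 12, 15, 16, 65/4, 163/10, …
ICs: h(0) = 6.

f: a_k = -2, -2, -1, -1/3, -1/12, -1/60, …
g: a_k = -3, -3, -3, -3, -3, -3, …
Product ⇒ symmetric product L₀, ord ≤ 1.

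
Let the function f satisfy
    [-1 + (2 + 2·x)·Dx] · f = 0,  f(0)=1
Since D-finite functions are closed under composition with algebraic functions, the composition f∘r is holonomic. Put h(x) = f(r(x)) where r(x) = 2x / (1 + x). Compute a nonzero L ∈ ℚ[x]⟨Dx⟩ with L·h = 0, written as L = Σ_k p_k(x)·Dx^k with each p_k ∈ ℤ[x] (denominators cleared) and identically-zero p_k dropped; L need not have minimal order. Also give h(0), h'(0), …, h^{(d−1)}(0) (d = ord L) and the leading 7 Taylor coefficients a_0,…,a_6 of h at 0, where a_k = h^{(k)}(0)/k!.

L = -1 + (1 + 4·x + 3·x^2)·Dx  (order 1).
h: a_k = 1, 1, -3/2, 5/2, -37/8, 75/8, -327/16, …
ICs: h(0) = 1.

f: a_k = 1, 1/2, -1/8, 1/16, -5/128, 7/256, -21/1024, …
L₀ from L_f via x↦r, Dx↦r'^{-1}Dx.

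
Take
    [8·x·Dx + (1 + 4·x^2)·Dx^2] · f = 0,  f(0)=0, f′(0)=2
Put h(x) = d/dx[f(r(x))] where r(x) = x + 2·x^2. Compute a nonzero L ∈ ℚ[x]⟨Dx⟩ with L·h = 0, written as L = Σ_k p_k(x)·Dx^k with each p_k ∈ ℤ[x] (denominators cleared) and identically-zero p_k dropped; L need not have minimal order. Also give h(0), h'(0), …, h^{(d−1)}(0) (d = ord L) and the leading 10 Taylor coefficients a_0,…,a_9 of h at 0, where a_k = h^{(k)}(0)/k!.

L = (-4 + 8·x + 64·x^2 + 192·x^3 + 192·x^4) + (1 + 4·x + 4·x^2 + 32·x^3 + 80·x^4 + 64·x^5)·Dx  (order 1).
h: a_k = 2, 8, -8, -64, -128, 256, 1664, 2048, -8704, -38912, …
ICs: h(0) = 2.

f: a_k = 0, 2, 0, -8/3, 0, 32/5, 0, -128/7, 0, 512/9, …
h₀=f(r): pull back L_f along r ⇒ L₀.
Derive L from L₀ (diff closure).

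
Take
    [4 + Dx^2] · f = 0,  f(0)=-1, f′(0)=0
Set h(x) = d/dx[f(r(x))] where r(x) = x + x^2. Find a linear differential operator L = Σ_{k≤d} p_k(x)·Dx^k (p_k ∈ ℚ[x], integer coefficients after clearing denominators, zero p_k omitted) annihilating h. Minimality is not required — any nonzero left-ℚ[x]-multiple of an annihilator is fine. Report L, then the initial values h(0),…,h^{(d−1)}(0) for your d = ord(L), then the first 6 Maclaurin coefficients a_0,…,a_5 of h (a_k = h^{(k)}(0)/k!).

f: a_k = -1, 0, 2, 0, -2/3, 0, …
h₀=f(r): pull back L_f along r ⇒ L₀.
h₀' ⇒ L via d/dx closure of L₀.
L = (16 + 32·x + 96·x^2 + 128·x^3 + 64·x^4) + (-6 - 12·x)·Dx + (1 + 4·x + 4·x^2)·Dx^2  (order 2).
h: a_k = 0, 4, 12, 16/3, -40/3, -352/15, …
ICs: h(0) = 0, h′(0) = 4.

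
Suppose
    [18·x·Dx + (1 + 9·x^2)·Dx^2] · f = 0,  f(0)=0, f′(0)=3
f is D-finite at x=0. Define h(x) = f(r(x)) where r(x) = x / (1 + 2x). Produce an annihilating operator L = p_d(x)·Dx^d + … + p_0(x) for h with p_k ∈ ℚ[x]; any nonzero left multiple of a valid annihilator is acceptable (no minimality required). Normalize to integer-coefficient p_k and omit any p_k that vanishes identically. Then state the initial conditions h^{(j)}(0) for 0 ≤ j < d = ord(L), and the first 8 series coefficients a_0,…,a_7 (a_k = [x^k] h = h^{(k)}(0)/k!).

L = (4 + 26·x)·Dx + (1 + 4·x + 13·x^2)·Dx^2  (order 2).
h: a_k = 0, 3, -6, 3, 30, -597/5, 138, 4449/7, …
ICs: h(0) = 0, h′(0) = 3.

f: a_k = 0, 3, 0, -9, 0, 243/5, 0, -2187/7, …
Change of var in L_f (x↦r) gives L₀.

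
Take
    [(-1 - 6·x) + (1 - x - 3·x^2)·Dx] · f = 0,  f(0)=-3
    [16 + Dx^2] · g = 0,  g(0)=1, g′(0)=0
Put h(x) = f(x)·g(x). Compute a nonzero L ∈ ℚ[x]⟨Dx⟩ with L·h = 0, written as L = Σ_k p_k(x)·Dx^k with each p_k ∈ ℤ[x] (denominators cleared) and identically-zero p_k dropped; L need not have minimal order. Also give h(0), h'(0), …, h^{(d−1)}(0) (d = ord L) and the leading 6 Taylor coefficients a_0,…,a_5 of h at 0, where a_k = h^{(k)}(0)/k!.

f: a_k = -3, -3, -12, -21, -57, -120, …
g: a_k = 1, 0, -8, 0, 32/3, 0, …
h₀=f·g: eliminate ⇒ L₀, order ≤ 1·2.
L = (-10 + 16·x + 48·x^2) + (2 + 12·x)·Dx + (-1 + x + 3·x^2)·Dx^2  (order 2).
h: a_k = -3, -3, 12, 3, 7, 16, …
ICs: h(0) = -3, h′(0) = -3.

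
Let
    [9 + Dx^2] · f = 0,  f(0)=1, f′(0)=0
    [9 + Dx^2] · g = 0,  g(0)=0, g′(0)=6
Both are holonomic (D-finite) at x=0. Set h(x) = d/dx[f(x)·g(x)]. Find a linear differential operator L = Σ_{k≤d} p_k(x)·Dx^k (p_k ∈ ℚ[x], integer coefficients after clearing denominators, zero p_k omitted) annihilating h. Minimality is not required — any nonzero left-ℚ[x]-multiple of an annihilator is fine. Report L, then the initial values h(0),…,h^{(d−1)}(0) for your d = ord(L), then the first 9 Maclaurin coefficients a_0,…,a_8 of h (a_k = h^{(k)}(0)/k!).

L = 36 + Dx^2  (order 2).
h: a_k = 6, 0, -108, 0, 324, 0, -1944/5, 0, 8748/35, …
ICs: h(0) = 6, h′(0) = 0.

f: a_k = 1, 0, -9/2, 0, 27/8, 0, -81/80, 0, 729/4480, …
g: a_k = 0, 6, 0, -9, 0, 81/20, 0, -243/280, 0, …
Sym-product of L_f,L_g gives L₀ (≤ ord 4).
Differentiate: ansatz ord ≤ ord L₀ ⇒ L.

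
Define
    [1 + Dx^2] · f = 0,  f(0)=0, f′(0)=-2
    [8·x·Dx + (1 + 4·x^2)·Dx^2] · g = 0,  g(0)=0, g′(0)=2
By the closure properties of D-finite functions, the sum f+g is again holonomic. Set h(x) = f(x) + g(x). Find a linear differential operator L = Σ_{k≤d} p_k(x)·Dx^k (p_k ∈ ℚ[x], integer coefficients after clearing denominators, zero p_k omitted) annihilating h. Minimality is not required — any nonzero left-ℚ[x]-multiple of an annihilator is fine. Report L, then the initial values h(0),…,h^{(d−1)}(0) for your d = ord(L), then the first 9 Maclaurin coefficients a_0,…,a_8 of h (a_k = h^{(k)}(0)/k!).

f: a_k = 0, -2, 0, 1/3, 0, -1/60, 0, 1/2520, 0, …
g: a_k = 0, 2, 0, -8/3, 0, 32/5, 0, -128/7, 0, …
Sum ⇒ L₀ = lclm(L_f,L_g) in ℚ(x)⟨Dx⟩.
L = (-376·x + 1600·x^3 + 128·x^5)·Dx + (-7 + 76·x^2 + 432·x^4 + 64·x^6)·Dx^2 + (-376·x + 1600·x^3 + 128·x^5)·Dx^3 + (-7 + 76·x^2 + 432·x^4 + 64·x^6)·Dx^4  (order 4).
h: a_k = 0, 0, 0, -7/3, 0, 383/60, 0, -46079/2520, 0, …
ICs: h(0) = 0, h′(0) = 0, h′′(0) = 0, h′′′(0) = -14.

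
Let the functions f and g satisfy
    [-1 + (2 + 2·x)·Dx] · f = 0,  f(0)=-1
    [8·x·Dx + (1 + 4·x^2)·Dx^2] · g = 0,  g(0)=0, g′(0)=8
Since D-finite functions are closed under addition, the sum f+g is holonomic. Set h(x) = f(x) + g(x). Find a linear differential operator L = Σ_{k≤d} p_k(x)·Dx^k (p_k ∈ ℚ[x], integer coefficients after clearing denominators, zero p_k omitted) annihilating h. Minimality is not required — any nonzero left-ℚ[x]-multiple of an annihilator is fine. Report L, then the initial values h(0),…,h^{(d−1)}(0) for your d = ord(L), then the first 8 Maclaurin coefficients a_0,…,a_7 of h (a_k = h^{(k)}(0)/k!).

f: a_k = -1, -1/2, 1/8, -1/16, 5/128, -7/256, 21/1024, -33/2048, …
g: a_k = 0, 8, 0, -32/3, 0, 128/5, 0, -512/7, …
h₀=f+g: left-lcm gives L₀, ord ≤ 3.
L = (-16 - 40·x + 192·x^2 + 96·x^3)·Dx + (-35 - 64·x + 328·x^2 + 768·x^3 + 336·x^4)·Dx^2 + (-2 + 30·x + 48·x^2 + 144·x^3 + 224·x^4 + 96·x^5)·Dx^3  (order 3).
h: a_k = -1, 15/2, 1/8, -515/48, 5/128, 32733/1280, 21/1024, -1048807/14336, …
ICs: h(0) = -1, h′(0) = 15/2, h′′(0) = 1/4.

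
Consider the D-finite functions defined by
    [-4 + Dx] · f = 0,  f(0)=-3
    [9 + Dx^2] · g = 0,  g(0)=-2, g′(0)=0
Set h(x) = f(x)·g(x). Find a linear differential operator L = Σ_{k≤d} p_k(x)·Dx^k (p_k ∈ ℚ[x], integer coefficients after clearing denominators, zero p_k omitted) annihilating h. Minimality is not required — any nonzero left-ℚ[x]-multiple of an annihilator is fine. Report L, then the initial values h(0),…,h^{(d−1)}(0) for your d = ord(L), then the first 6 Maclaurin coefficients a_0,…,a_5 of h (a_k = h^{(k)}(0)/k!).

f: a_k = -3, -12, -24, -32, -32, -128/5, …
g: a_k = -2, 0, 9, 0, -27/4, 0, …
Product ⇒ symmetric product L₀, ord ≤ 2.
L = 25 - 8·Dx + Dx^2  (order 2).
h: a_k = 6, 24, 21, -44, -527/4, -779/5, …
ICs: h(0) = 6, h′(0) = 24.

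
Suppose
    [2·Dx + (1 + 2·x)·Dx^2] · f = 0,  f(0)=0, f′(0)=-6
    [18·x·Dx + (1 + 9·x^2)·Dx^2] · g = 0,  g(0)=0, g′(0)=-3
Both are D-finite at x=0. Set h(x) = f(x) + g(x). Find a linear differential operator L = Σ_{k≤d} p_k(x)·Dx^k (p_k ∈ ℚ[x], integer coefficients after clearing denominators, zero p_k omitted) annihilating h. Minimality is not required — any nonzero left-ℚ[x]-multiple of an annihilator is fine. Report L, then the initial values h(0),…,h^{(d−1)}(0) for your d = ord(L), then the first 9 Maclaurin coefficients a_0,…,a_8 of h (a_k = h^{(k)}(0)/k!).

f: a_k = 0, -6, 6, -8, 12, -96/5, 32, -384/7, 96, …
g: a_k = 0, -3, 0, 9, 0, -243/5, 0, 2187/7, 0, …
h₀=f+g: left-lcm gives L₀, ord ≤ 4.
L = (-18 - 108·x + 486·x^2 + 324·x^3)·Dx + (-13 - 36·x + 135·x^2 + 972·x^3 + 648·x^4)·Dx^2 + (-1 + 7·x + 18·x^2 + 81·x^3 + 243·x^4 + 162·x^5)·Dx^3  (order 3).
h: a_k = 0, -9, 6, 1, 12, -339/5, 32, 1803/7, 96, …
ICs: h(0) = 0, h′(0) = -9, h′′(0) = 12.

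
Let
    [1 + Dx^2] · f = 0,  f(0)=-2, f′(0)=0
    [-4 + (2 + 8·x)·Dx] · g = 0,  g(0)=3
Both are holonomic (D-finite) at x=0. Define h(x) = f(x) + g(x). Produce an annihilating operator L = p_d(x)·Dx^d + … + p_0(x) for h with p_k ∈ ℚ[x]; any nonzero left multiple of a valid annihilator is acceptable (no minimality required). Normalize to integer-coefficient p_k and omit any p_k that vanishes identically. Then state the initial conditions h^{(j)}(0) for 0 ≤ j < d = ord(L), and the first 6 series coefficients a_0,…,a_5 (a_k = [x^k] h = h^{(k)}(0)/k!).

f: a_k = -2, 0, 1, 0, -1/12, 0, …
g: a_k = 3, 6, -6, 12, -30, 84, …
Sum ⇒ L₀ = lclm(L_f,L_g) in ℚ(x)⟨Dx⟩.
L = (-26 - 16·x - 32·x^2) + (-3 - 4·x + 48·x^2 + 64·x^3)·Dx + (-26 - 16·x - 32·x^2)·Dx^2 + (-3 - 4·x + 48·x^2 + 64·x^3)·Dx^3  (order 3).
h: a_k = 1, 6, -5, 12, -361/12, 84, …
ICs: h(0) = 1, h′(0) = 6, h′′(0) = -10.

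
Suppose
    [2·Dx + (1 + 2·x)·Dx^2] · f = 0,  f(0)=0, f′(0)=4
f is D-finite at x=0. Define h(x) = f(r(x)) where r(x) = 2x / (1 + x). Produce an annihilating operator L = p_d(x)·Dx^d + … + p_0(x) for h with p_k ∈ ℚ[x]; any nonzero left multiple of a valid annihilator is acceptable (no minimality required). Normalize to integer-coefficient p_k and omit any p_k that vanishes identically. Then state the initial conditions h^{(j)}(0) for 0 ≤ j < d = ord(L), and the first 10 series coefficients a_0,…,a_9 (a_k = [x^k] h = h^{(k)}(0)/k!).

L = (6 + 10·x)·Dx + (1 + 6·x + 5·x^2)·Dx^2  (order 2).
h: a_k = 0, 8, -24, 248/3, -312, 6248/5, -5208, 156248/7, -97656, 3906248/9, …
ICs: h(0) = 0, h′(0) = 8.

f: a_k = 0, 4, -4, 16/3, -8, 64/5, -64/3, 256/7, -64, 1024/9, …
f∘r: x↦r, Dx↦Dx/r' in L_f ⇒ L₀.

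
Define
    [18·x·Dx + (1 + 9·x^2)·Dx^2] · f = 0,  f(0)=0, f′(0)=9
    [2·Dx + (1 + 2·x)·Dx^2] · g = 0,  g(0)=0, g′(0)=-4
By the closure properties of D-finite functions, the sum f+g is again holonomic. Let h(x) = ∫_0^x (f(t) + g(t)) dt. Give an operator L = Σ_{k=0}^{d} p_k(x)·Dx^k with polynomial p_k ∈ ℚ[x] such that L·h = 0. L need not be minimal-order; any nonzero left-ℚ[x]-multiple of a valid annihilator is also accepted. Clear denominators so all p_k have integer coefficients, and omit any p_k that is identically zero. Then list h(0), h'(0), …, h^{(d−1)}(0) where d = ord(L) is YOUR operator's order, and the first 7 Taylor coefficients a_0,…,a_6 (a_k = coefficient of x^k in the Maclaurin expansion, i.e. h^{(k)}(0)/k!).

L = (-18 - 108·x + 486·x^2 + 324·x^3)·Dx^2 + (-13 - 36·x + 135·x^2 + 972·x^3 + 648·x^4)·Dx^3 + (-1 + 7·x + 18·x^2 + 81·x^3 + 243·x^4 + 162·x^5)·Dx^4  (order 4).
h: a_k = 0, 0, 5/2, 4/3, -97/12, 8/5, 133/6, …
ICs: h(0) = 0, h′(0) = 0, h′′(0) = 5, h′′′(0) = 8.

f: a_k = 0, 9, 0, -27, 0, 729/5, 0, …
g: a_k = 0, -4, 4, -16/3, 8, -64/5, 64/3, …
Sum ⇒ L₀ = lclm(L_f,L_g) in ℚ(x)⟨Dx⟩.
h=∫₀ˣh₀: take L = L₀·Dx.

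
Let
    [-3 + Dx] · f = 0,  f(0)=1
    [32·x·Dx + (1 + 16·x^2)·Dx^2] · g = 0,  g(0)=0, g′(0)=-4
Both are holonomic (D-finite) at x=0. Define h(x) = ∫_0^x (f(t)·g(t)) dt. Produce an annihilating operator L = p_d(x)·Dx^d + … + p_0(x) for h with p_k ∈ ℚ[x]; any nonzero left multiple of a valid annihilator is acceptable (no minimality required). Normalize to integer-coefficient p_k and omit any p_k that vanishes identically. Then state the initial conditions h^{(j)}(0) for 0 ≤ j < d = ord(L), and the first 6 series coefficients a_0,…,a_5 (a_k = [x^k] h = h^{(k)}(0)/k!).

L = (9 - 96·x + 144·x^2)·Dx + (-6 + 32·x - 96·x^2)·Dx^2 + (1 + 16·x^2)·Dx^3  (order 3).
h: a_k = 0, 0, -2, -4, 5/6, 46/5, …
ICs: h(0) = 0, h′(0) = 0, h′′(0) = -4.

f: a_k = 1, 3, 9/2, 9/2, 27/8, 81/40, …
g: a_k = 0, -4, 0, 64/3, 0, -1024/5, …
Sym-product of L_f,L_g gives L₀ (≤ ord 2).
h=∫₀ˣh₀: take L = L₀·Dx.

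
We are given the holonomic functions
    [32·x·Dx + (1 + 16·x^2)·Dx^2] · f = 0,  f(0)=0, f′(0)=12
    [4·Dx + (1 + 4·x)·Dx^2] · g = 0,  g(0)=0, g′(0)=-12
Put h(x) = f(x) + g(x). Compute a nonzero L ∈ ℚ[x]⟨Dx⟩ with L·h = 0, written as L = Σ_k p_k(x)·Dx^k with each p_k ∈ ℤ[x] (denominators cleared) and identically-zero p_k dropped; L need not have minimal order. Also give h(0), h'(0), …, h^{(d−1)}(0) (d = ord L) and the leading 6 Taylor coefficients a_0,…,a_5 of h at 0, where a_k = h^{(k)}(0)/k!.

f: a_k = 0, 12, 0, -64, 0, 3072/5, …
g: a_k = 0, -12, 24, -64, 192, -3072/5, …
Weyl lclm of L_f,L_g ⇒ L₀ (ord ≤ 4).
L = (-32 - 384·x + 1536·x^2 + 2048·x^3)·Dx + (-16 - 64·x + 3072·x^3 + 4096·x^4)·Dx^2 + (-1 + 4·x + 32·x^2 + 128·x^3 + 768·x^4 + 1024·x^5)·Dx^3  (order 3).
h: a_k = 0, 0, 24, -128, 192, 0, …
ICs: h(0) = 0, h′(0) = 0, h′′(0) = 48.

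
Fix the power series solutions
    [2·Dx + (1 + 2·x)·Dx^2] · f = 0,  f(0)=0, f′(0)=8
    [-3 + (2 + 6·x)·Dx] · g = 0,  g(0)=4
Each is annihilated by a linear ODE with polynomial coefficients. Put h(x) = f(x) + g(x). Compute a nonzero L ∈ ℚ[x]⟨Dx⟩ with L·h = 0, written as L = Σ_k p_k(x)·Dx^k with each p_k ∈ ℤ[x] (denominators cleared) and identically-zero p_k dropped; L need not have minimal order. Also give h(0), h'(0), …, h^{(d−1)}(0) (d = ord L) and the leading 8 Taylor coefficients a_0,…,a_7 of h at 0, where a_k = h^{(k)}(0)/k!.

f: a_k = 0, 8, -8, 32/3, -16, 128/5, -128/3, 512/7, …
g: a_k = 4, 6, -9/2, 27/4, -405/32, 1701/64, -15309/256, 72171/512, …
Weyl lclm of L_f,L_g ⇒ L₀ (ord ≤ 3).
L = (-6 + 36·x)·Dx + (5 + 84·x + 180·x^2)·Dx^2 + (2 + 22·x + 72·x^2 + 72·x^3)·Dx^3  (order 3).
h: a_k = 4, 14, -25/2, 209/12, -917/32, 16697/320, -78695/768, 767341/3584, …
ICs: h(0) = 4, h′(0) = 14, h′′(0) = -25.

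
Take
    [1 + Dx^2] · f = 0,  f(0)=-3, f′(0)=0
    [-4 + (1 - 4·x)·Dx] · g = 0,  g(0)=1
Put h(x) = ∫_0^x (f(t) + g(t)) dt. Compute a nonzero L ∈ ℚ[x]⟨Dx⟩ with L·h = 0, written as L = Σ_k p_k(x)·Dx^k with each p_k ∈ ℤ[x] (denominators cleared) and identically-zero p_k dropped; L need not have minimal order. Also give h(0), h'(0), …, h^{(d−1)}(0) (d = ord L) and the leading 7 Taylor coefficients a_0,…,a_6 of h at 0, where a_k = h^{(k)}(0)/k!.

f: a_k = -3, 0, 3/2, 0, -1/8, 0, 1/240, …
g: a_k = 1, 4, 16, 64, 256, 1024, 4096, …
Sum ⇒ L₀ = lclm(L_f,L_g) in ℚ(x)⟨Dx⟩.
h=∫₀ˣh₀: take L = L₀·Dx.
L = (-388 + 32·x - 64·x^2)·Dx + (33 - 140·x + 48·x^2 - 64·x^3)·Dx^2 + (-388 + 32·x - 64·x^2)·Dx^3 + (33 - 140·x + 48·x^2 - 64·x^3)·Dx^4  (order 4).
h: a_k = 0, -2, 2, 35/6, 16, 2047/40, 512/3, …
ICs: h(0) = 0, h′(0) = -2, h′′(0) = 4, h′′′(0) = 35.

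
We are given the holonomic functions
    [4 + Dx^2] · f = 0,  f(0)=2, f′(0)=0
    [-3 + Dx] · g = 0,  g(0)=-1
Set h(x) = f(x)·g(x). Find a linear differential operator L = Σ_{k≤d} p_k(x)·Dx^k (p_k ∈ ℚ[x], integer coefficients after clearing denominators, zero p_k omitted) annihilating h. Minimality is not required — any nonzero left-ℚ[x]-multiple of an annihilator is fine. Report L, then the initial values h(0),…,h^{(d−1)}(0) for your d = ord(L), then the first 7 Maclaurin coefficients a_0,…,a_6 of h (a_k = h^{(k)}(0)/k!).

L = 13 - 6·Dx + Dx^2  (order 2).
h: a_k = -2, -6, -5, 3, 119/12, 199/20, 407/72, …
ICs: h(0) = -2, h′(0) = -6.

f: a_k = 2, 0, -4, 0, 4/3, 0, -8/45, …
g: a_k = -1, -3, -9/2, -9/2, -27/8, -81/40, -81/80, …
Sym-product of L_f,L_g gives L₀ (≤ ord 2).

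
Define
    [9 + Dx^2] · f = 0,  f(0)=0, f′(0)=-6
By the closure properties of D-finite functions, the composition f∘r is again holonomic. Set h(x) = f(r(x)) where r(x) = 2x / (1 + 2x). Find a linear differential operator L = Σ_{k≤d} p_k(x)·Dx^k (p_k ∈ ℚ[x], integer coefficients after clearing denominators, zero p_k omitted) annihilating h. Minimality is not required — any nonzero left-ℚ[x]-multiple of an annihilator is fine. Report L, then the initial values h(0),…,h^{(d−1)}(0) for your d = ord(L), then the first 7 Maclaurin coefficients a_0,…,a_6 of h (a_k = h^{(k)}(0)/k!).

L = 36 + (4 + 24·x + 48·x^2 + 32·x^3)·Dx + (1 + 8·x + 24·x^2 + 32·x^3 + 16·x^4)·Dx^2  (order 2).
h: a_k = 0, -12, 24, 24, -336, 7032/5, -4080, …
ICs: h(0) = 0, h′(0) = -12.

f: a_k = 0, -6, 0, 9, 0, -81/20, 0, …
Substitute x→r, Dx→(1/r')Dx; clear ⇒ L₀.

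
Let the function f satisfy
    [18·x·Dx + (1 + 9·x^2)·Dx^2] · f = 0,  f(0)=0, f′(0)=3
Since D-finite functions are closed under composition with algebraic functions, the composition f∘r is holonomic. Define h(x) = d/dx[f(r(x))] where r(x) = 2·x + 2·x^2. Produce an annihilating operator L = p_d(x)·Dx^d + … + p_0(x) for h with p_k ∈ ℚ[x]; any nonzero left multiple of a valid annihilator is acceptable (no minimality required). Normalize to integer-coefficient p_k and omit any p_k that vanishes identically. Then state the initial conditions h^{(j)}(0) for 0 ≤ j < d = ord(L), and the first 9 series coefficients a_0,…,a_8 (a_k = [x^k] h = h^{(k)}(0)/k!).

L = (-2 + 72·x + 288·x^2 + 432·x^3 + 216·x^4) + (1 + 2·x + 36·x^2 + 144·x^3 + 180·x^4 + 72·x^5)·Dx  (order 1).
h: a_k = 6, 12, -216, -864, 6696, 46224, -171072, -2115072, 2589408, …
ICs: h(0) = 6.

f: a_k = 0, 3, 0, -9, 0, 243/5, 0, -2187/7, 0, …
Change of var in L_f (x↦r) gives L₀.
Derive L from L₀ (diff closure).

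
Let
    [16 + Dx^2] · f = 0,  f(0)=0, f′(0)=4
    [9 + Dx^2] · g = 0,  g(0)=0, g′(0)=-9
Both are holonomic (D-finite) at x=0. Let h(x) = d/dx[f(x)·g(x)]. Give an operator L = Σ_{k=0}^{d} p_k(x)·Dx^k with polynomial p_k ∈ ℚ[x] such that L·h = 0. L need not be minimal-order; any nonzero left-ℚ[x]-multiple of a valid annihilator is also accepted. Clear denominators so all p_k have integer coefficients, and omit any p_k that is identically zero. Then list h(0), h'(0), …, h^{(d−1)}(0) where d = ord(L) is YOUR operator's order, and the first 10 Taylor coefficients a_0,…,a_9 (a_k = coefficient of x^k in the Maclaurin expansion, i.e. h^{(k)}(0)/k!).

f: a_k = 0, 4, 0, -32/3, 0, 128/15, 0, -1024/315, 0, 2048/2835, …
g: a_k = 0, -9, 0, 27/2, 0, -243/40, 0, 729/560, 0, -729/4480, …
L₀ := L_f ⊗_s L_g (sym. prod.), ord ≤ 4.
Differentiate: ansatz ord ≤ ord L₀ ⇒ L.
L = 49 + 50·Dx^2 + Dx^4  (order 4).
h: a_k = 0, -72, 0, 600, 0, -7353/5, 0, 12010/7, 0, -5884901/5040, …
ICs: h(0) = 0, h′(0) = -72, h′′(0) = 0, h′′′(0) = 3600.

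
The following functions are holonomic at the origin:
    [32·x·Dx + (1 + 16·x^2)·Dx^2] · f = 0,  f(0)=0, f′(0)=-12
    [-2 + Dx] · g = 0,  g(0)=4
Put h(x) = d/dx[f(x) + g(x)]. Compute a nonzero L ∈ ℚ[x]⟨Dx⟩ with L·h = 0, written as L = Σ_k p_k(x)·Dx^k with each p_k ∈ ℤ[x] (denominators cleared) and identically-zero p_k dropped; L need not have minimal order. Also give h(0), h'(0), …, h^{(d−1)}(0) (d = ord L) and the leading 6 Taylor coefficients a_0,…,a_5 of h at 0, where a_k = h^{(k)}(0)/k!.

L = (32 - 64·x - 1536·x^2 - 1024·x^3) + (-18 + 704·x^2 - 512·x^4)·Dx + (1 + 16·x + 32·x^2 + 256·x^3 + 256·x^4)·Dx^2  (order 2).
h: a_k = -4, 16, 208, 32/3, -9200/3, 32/15, …
ICs: h(0) = -4, h′(0) = 16.

f: a_k = 0, -12, 0, 64, 0, -3072/5, …
g: a_k = 4, 8, 8, 16/3, 8/3, 16/15, …
Sum ⇒ L₀ = lclm(L_f,L_g) in ℚ(x)⟨Dx⟩.
Differentiate: ansatz ord ≤ ord L₀ ⇒ L.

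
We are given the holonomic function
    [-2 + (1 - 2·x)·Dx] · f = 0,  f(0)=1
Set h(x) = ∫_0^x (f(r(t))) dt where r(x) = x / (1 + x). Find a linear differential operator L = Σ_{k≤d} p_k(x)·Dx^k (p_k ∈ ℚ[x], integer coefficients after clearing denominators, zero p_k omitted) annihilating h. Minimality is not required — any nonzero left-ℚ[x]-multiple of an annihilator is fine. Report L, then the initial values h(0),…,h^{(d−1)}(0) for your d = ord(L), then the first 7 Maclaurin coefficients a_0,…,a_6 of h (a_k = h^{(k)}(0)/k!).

f: a_k = 1, 2, 4, 8, 16, 32, 64, …
Change of var in L_f (x↦r) gives L₀.
h=∫₀ˣh₀: take L = L₀·Dx.
L = 2·Dx + (-1 + x^2)·Dx^2  (order 2).
h: a_k = 0, 1, 1, 2/3, 1/2, 2/5, 1/3, …
ICs: h(0) = 0, h′(0) = 1.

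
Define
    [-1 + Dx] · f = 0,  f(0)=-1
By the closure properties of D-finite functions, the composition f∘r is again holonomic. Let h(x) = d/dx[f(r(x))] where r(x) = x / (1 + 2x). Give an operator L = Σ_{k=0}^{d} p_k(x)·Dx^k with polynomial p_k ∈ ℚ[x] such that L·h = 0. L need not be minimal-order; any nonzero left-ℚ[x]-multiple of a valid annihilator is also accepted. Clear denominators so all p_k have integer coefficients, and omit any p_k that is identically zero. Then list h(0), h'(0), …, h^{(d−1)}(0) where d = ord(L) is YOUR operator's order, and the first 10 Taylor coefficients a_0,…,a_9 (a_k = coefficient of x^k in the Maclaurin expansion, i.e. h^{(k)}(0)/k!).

f: a_k = -1, -1, -1/2, -1/6, -1/24, -1/120, -1/720, -1/5040, -1/40320, -1/362880, …
f∘r: x↦r, Dx↦Dx/r' in L_f ⇒ L₀.
h=h₀': d/dx-closure on L₀ ⇒ L.
L = (-3 - 8·x) + (-1 - 4·x - 4·x^2)·Dx  (order 1).
h: a_k = -1, 3, -13/2, 71/6, -147/8, 2699/120, -9157/720, -68731/1680, 8443151/40320, -236126701/362880, …
ICs: h(0) = -1.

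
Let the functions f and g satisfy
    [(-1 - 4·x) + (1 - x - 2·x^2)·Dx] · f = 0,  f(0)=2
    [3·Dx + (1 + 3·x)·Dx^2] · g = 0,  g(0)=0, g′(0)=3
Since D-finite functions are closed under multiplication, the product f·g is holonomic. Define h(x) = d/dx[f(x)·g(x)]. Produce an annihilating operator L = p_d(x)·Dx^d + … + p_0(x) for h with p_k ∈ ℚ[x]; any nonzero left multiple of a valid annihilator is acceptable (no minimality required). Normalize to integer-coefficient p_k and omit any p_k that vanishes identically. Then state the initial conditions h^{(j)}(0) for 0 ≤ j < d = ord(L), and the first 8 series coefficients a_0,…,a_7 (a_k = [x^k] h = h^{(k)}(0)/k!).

L = (192 + 756·x + 1296·x^2) + (3 + 165·x + 864·x^2 + 1008·x^3)·Dx + (-7 - 38·x - 13·x^2 + 162·x^3 + 144·x^4)·Dx^2  (order 2).
h: a_k = 6, -6, 81, -78, 1317/2, -4509/5, 51657/10, -67362/7, …
ICs: h(0) = 6, h′(0) = -6.

f: a_k = 2, 2, 6, 10, 22, 42, 86, 170, …
g: a_k = 0, 3, -9/2, 9, -81/4, 243/5, -243/2, 2187/7, …
h₀=f·g: eliminate ⇒ L₀, order ≤ 1·2.
h=h₀': d/dx-closure on L₀ ⇒ L.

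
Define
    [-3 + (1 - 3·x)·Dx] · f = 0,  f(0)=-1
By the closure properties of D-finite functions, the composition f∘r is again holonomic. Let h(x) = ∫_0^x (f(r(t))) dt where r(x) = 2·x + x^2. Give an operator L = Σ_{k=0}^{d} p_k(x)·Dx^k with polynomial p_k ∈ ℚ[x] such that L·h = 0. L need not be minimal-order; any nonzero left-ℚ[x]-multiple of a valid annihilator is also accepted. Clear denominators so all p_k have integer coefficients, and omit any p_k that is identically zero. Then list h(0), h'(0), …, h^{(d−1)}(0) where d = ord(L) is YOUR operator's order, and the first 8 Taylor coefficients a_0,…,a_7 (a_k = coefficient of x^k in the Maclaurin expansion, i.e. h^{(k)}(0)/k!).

f: a_k = -1, -3, -9, -27, -81, -243, -729, -2187, …
f∘r: x↦r, Dx↦Dx/r' in L_f ⇒ L₀.
h=∫₀ˣh₀: take L = L₀·Dx.
L = (6 + 6·x)·Dx + (-1 + 6·x + 3·x^2)·Dx^2  (order 2).
h: a_k = 0, -1, -3, -13, -63, -1629/5, -1755, -68067/7, …
ICs: h(0) = 0, h′(0) = -1.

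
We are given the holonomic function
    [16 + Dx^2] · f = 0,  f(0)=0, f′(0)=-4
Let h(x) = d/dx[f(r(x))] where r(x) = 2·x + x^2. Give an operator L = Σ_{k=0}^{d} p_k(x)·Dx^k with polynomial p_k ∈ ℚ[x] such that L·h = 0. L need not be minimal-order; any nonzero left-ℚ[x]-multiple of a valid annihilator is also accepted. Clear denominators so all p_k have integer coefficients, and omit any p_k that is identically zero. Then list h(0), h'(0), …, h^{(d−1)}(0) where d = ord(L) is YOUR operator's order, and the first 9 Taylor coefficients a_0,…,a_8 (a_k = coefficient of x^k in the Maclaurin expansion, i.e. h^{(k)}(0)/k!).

f: a_k = 0, -4, 0, 32/3, 0, -128/15, 0, 1024/315, 0, …
Substitute x→r, Dx→(1/r')Dx; clear ⇒ L₀.
Derive L from L₀ (diff closure).
L = (67 + 256·x + 384·x^2 + 256·x^3 + 64·x^4) + (-3 - 3·x)·Dx + (1 + 2·x + x^2)·Dx^2  (order 2).
h: a_k = -8, -8, 256, 512, -3136/3, -4032, -83968/45, 401408/45, 4902656/315, …
ICs: h(0) = -8, h′(0) = -8.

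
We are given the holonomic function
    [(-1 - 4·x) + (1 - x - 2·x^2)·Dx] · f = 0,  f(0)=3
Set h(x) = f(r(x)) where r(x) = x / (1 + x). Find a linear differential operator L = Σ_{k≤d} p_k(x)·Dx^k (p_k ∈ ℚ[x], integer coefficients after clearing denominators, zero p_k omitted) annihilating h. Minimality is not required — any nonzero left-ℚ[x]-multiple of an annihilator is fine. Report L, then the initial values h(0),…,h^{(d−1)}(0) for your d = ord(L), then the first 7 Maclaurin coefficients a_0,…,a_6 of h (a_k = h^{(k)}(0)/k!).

L = (1 + 5·x) + (-1 - 2·x + x^2 + 2·x^3)·Dx  (order 1).
h: a_k = 3, 3, 6, 0, 12, -12, 36, …
ICs: h(0) = 3.

f: a_k = 3, 3, 9, 15, 33, 63, 129, …
h₀=f(r): pull back L_f along r ⇒ L₀.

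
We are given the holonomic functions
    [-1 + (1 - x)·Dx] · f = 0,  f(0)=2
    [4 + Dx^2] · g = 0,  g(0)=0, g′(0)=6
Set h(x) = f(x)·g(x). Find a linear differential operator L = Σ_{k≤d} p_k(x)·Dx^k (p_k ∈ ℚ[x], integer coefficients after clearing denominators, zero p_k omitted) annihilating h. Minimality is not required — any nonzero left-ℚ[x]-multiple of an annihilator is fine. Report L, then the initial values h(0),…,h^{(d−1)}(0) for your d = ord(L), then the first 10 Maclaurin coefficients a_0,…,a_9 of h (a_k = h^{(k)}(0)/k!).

L = (-4 + 4·x) + 2·Dx + (-1 + x)·Dx^2  (order 2).
h: a_k = 0, 12, 12, 4, 4, 28/5, 28/5, 572/105, 572/105, 5156/945, …
ICs: h(0) = 0, h′(0) = 12.

f: a_k = 2, 2, 2, 2, 2, 2, 2, 2, 2, 2, …
g: a_k = 0, 6, 0, -4, 0, 4/5, 0, -8/105, 0, 4/945, …
Sym-product of L_f,L_g gives L₀ (≤ ord 2).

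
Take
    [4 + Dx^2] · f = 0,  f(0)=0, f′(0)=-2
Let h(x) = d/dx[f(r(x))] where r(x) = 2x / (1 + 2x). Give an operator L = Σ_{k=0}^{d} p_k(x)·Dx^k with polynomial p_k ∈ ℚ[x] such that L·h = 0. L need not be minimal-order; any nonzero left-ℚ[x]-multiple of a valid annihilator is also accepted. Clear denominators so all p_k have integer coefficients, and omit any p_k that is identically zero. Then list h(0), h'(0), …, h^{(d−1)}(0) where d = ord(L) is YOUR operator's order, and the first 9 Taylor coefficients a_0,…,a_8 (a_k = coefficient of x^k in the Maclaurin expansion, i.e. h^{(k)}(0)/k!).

L = (40 + 96·x + 96·x^2) + (12 + 72·x + 144·x^2 + 96·x^3)·Dx + (1 + 8·x + 24·x^2 + 32·x^3 + 16·x^4)·Dx^2  (order 2).
h: a_k = -4, 16, -16, -128, 2752/3, -3840, 565504/45, -1552384/45, 25222144/315, …
ICs: h(0) = -4, h′(0) = 16.

f: a_k = 0, -2, 0, 4/3, 0, -4/15, 0, 8/315, 0, …
Change of var in L_f (x↦r) gives L₀.
h=h₀': d/dx-closure on L₀ ⇒ L.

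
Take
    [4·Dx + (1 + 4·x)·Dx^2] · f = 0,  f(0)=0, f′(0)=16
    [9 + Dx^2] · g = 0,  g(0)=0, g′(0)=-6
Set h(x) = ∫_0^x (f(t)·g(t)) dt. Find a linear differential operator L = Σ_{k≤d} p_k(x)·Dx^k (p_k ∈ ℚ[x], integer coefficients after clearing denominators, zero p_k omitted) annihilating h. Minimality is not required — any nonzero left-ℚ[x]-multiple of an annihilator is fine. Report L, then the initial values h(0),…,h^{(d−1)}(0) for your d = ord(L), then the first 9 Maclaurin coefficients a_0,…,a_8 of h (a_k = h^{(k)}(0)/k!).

f: a_k = 0, 16, -32, 256/3, -256, 4096/5, -8192/3, 65536/7, -32768, …
g: a_k = 0, -6, 0, 9, 0, -81/20, 0, 243/280, 0, …
L₀ := L_f ⊗_s L_g (sym. prod.), ord ≤ 4.
h=∫₀ˣh₀: take L = L₀·Dx.
L = (-2043 - 1296·x + 44064·x^2 + 186624·x^3 + 186624·x^4)·Dx + (72 + 5472·x + 31104·x^2 + 41472·x^3)·Dx^2 + (-182 + 864·x + 12096·x^2 + 41472·x^3 + 41472·x^4)·Dx^3 + (8 + 608·x + 3456·x^2 + 4608·x^3)·Dx^4 + (5 + 112·x + 800·x^2 + 2304·x^3 + 2304·x^4)·Dx^5  (order 5).
h: a_k = 0, 0, 0, -32, 48, -368/5, 208, -4212/7, 8881/5, …
ICs: h(0) = 0, h′(0) = 0, h′′(0) = 0, h′′′(0) = -192, h′′′′(0) = 1152.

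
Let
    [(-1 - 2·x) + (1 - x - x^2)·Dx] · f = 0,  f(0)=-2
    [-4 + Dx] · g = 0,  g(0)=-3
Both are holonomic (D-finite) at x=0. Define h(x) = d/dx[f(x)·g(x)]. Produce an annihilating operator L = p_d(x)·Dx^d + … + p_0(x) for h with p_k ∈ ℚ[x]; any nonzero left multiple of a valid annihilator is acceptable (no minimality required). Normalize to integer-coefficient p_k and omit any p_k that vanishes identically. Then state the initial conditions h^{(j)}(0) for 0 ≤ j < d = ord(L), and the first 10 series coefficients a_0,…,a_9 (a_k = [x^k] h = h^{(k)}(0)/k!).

L = (28 - 18·x - 34·x^2 + 16·x^3 + 16·x^4) + (-5 + 7·x + 7·x^2 - 6·x^3 - 4·x^4)·Dx  (order 1).
h: a_k = 30, 168, 534, 1304, 2776, 5492, 156454/15, 2028704/105, 527782/15, 59784044/945, …
ICs: h(0) = 30.

f: a_k = -2, -2, -4, -6, -10, -16, -26, -42, -68, -110, …
g: a_k = -3, -12, -24, -32, -32, -128/5, -256/15, -1024/105, -512/105, -2048/945, …
f·g: L₀ = L_f ⊗_s L_g, ord ≤ 1·1.
h₀' ⇒ L via d/dx closure of L₀.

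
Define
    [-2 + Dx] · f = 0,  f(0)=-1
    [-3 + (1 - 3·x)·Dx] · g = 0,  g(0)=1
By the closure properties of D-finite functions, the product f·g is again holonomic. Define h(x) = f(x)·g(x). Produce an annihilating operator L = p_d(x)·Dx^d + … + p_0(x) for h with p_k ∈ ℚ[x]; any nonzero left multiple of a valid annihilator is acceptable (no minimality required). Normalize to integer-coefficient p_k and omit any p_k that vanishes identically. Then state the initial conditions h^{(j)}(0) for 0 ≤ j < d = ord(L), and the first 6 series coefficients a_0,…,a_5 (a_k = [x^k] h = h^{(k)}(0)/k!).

f: a_k = -1, -2, -2, -4/3, -2/3, -4/15, …
g: a_k = 1, 3, 9, 27, 81, 243, …
Sym-product of L_f,L_g gives L₀ (≤ ord 1).
L = (5 - 6·x) + (-1 + 3·x)·Dx  (order 1).
h: a_k = -1, -5, -17, -157/3, -473/3, -7099/15, …
ICs: h(0) = -1.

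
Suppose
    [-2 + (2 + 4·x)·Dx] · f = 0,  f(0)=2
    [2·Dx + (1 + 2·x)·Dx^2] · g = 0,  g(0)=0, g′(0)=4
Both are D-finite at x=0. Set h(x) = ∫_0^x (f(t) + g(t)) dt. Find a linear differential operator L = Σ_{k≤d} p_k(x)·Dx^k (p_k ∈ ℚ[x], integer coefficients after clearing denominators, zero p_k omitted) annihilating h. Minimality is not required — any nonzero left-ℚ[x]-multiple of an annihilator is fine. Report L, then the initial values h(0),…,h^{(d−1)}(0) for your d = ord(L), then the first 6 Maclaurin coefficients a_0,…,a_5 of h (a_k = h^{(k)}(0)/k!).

L = 2·Dx^2 + (5 + 10·x)·Dx^3 + (1 + 4·x + 4·x^2)·Dx^4  (order 4).
h: a_k = 0, 2, 3, -5/3, 19/12, -37/20, …
ICs: h(0) = 0, h′(0) = 2, h′′(0) = 6, h′′′(0) = -10.

f: a_k = 2, 2, -1, 1, -5/4, 7/4, …
g: a_k = 0, 4, -4, 16/3, -8, 64/5, …
Sum ⇒ L₀ = lclm(L_f,L_g) in ℚ(x)⟨Dx⟩.
Integrate: L := L₀·Dx.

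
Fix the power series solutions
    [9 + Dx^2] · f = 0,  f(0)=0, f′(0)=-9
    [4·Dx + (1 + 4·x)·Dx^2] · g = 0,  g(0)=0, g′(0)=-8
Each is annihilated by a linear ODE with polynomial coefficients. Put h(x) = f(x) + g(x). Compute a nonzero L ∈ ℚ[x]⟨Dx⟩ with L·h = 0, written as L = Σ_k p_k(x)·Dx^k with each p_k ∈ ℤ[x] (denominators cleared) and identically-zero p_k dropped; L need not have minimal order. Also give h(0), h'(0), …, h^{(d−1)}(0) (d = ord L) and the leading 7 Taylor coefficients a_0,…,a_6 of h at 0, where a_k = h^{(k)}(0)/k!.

f: a_k = 0, -9, 0, 27/2, 0, -243/40, 0, …
g: a_k = 0, -8, 16, -128/3, 128, -2048/5, 4096/3, …
Weyl lclm of L_f,L_g ⇒ L₀ (ord ≤ 4).
L = (3780 + 2592·x + 5184·x^2)·Dx + (369 + 2124·x + 3888·x^2 + 5184·x^3)·Dx^2 + (420 + 288·x + 576·x^2)·Dx^3 + (41 + 236·x + 432·x^2 + 576·x^3)·Dx^4  (order 4).
h: a_k = 0, -17, 16, -175/6, 128, -16627/40, 4096/3, …
ICs: h(0) = 0, h′(0) = -17, h′′(0) = 32, h′′′(0) = -175.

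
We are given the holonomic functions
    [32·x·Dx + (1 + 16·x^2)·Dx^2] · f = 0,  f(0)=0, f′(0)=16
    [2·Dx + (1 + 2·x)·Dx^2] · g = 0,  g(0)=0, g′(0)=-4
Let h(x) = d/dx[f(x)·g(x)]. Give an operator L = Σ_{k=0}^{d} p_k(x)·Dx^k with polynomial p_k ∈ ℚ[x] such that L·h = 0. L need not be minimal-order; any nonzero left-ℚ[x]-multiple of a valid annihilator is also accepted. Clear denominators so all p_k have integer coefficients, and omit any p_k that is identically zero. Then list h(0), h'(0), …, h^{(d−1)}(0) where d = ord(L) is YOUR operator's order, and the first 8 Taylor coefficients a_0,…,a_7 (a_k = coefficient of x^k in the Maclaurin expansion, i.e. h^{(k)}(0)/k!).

f: a_k = 0, 16, 0, -256/3, 0, 4096/5, 0, -65536/7, …
g: a_k = 0, -4, 4, -16/3, 8, -64/5, 64/3, -256/7, …
L₀ := L_f ⊗_s L_g (sym. prod.), ord ≤ 4.
h₀' ⇒ L via d/dx closure of L₀.
L = (2304 + 8960·x + 114688·x^2 + 552960·x^3 + 983040·x^4 + 851968·x^5 + 1048576·x^7) + (1032 + 14720·x + 111872·x^2 + 616448·x^3 + 1884160·x^4 + 3047424·x^5 + 2293760·x^6 + 1572864·x^7 + 3670016·x^8)·Dx + (72 + 2512·x + 19968·x^2 + 99072·x^3 + 393216·x^4 + 1019904·x^5 + 1572864·x^6 + 1376256·x^7 + 1572864·x^8 + 2097152·x^9)·Dx^2 + (17 + 132·x + 964·x^2 + 4864·x^3 + 18432·x^4 + 55296·x^5 + 129024·x^6 + 196608·x^7 + 196608·x^8 + 262144·x^9 + 262144·x^10)·Dx^3  (order 3).
h: a_k = 0, -128, 192, 1024, -3200/3, -272384/15, 308224/15, 1343488/5, …
ICs: h(0) = 0, h′(0) = -128, h′′(0) = 384.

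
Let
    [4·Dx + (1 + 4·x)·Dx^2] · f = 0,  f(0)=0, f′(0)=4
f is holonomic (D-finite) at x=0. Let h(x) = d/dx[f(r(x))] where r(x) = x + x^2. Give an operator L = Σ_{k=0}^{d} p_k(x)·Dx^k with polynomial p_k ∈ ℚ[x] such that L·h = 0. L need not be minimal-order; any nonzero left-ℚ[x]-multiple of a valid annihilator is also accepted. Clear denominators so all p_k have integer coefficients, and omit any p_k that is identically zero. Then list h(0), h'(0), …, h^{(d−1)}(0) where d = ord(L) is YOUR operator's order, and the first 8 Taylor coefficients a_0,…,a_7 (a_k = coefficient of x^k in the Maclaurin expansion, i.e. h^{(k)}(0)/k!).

L = 2 + (1 + 2·x)·Dx  (order 1).
h: a_k = 4, -8, 16, -32, 64, -128, 256, -512, …
ICs: h(0) = 4.

f: a_k = 0, 4, -8, 64/3, -64, 1024/5, -2048/3, 16384/7, …
h₀=f(r): pull back L_f along r ⇒ L₀.
Differentiate: ansatz ord ≤ ord L₀ ⇒ L.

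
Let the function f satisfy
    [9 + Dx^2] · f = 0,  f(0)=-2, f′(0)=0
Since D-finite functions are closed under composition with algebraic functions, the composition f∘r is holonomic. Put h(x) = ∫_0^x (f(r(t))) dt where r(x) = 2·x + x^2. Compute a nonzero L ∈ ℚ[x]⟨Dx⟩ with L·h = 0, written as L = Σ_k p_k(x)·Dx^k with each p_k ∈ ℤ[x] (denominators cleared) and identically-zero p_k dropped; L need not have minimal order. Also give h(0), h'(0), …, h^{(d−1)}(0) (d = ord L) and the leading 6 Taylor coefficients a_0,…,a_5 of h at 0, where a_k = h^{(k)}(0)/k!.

f: a_k = -2, 0, 9, 0, -27/4, 0, …
f∘r: x↦r, Dx↦Dx/r' in L_f ⇒ L₀.
h=∫₀ˣh₀: take L = L₀·Dx.
L = (36 + 108·x + 108·x^2 + 36·x^3)·Dx - Dx^2 + (1 + x)·Dx^3  (order 3).
h: a_k = 0, -2, 0, 12, 9, -99/5, …
ICs: h(0) = 0, h′(0) = -2, h′′(0) = 0.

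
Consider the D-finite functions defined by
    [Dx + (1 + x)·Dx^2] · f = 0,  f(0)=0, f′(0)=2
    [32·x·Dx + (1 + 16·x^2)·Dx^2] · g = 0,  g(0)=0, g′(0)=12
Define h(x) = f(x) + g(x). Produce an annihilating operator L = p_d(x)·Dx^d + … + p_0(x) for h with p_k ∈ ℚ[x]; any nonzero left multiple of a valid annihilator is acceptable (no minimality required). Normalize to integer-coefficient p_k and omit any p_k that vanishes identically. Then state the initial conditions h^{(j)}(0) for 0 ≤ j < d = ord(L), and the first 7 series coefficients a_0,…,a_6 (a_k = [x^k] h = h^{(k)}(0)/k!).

L = (-32 - 96·x + 1536·x^2 + 512·x^3)·Dx + (-34 - 64·x + 1440·x^2 + 3072·x^3 + 1024·x^4)·Dx^2 + (-1 + 31·x + 32·x^2 + 512·x^3 + 768·x^4 + 256·x^5)·Dx^3  (order 3).
h: a_k = 0, 14, -1, -190/3, -1/2, 3074/5, -1/3, …
ICs: h(0) = 0, h′(0) = 14, h′′(0) = -2.

f: a_k = 0, 2, -1, 2/3, -1/2, 2/5, -1/3, …
g: a_k = 0, 12, 0, -64, 0, 3072/5, 0, …
h₀=f+g: left-lcm gives L₀, ord ≤ 4.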